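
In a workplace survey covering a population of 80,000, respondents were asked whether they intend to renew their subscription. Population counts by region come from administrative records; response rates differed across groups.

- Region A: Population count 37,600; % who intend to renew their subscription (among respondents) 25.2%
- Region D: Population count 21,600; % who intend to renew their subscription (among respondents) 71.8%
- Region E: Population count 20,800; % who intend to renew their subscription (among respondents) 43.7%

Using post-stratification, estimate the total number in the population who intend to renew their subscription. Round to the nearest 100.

Apply each group's respondent rate to its population count:
  Region A: 37,600 × 25.2% = 9475.2
  Region D: 21,600 × 71.8% = 15508.8
  Region E: 20,800 × 43.7% = 9089.6
Estimated total = 34073.6 → 34,100.

34,100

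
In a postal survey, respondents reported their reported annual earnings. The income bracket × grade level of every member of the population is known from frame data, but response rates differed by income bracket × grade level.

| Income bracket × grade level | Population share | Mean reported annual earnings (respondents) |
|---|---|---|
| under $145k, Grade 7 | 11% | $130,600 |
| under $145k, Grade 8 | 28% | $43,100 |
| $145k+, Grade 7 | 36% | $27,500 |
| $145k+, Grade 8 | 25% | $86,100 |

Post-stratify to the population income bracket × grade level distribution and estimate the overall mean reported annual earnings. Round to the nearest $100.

Reweight to the known income bracket × grade level distribution:
  under $145k, Grade 7: 0.11 × 130,600 = 14,366
  under $145k, Grade 8: 0.28 × 43,100 = 12,068
  $145k+, Grade 7: 0.36 × 27,500 = 9900
  $145k+, Grade 8: 0.25 × 86,100 = 21,525
Post-stratified estimate = 57,859 → $57,900.

$57,900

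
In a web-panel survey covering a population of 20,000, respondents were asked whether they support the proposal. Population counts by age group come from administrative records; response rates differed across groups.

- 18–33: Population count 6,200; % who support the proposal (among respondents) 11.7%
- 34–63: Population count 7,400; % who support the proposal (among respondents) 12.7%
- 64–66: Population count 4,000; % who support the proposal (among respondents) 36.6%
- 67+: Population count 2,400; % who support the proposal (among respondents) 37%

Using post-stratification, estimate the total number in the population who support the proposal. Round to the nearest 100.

Each cell contributes its population count × the respondent rate:
  18–33: 6,200 × 11.7% = 725.4
  34–63: 7,400 × 12.7% = 939.8
  64–66: 4,000 × 36.6% = 1464
  67+: 2,400 × 37% = 888
Estimated total = 4017.2 → 4,000.

4,000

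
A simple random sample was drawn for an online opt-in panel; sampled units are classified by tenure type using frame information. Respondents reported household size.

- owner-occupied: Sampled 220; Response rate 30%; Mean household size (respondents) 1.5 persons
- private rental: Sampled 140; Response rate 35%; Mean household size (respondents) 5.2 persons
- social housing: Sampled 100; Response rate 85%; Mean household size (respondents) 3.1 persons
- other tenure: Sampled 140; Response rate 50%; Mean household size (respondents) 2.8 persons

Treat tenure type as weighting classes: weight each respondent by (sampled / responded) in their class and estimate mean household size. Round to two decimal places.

Each respondent's weight = sampled/responded in their class; summing within a class gives n_sampled, so:
  owner-occupied: 220 × 1.5 = 330
  private rental: 140 × 5.2 = 728
  social housing: 100 × 3.1 = 310
  other tenure: 140 × 2.8 = 392
Adjusted estimate = 1760 / 600 = 2.93333 → 2.93.

2.93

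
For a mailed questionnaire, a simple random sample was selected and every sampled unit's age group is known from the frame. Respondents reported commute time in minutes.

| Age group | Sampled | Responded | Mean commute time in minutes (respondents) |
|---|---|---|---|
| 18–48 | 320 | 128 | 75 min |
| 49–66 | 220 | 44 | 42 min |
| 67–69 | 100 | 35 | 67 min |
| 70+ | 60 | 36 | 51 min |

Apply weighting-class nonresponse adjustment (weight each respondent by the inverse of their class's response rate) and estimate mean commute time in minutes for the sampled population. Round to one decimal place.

Class response rates: 18–48 128/320 = 40%, 49–66 44/220 = 20%, 67–69 35/100 = 35%, 70+ 36/60 = 60%.
Each respondent's weight = sampled/responded in their class; summing within a class gives n_sampled, so:
  18–48: 320 × 75 = 24,000
  49–66: 220 × 42 = 9240
  67–69: 100 × 67 = 6700
  70+: 60 × 51 = 3060
Adjusted estimate = 43,000 / 700 = 61.4286 → 61.4.

61.4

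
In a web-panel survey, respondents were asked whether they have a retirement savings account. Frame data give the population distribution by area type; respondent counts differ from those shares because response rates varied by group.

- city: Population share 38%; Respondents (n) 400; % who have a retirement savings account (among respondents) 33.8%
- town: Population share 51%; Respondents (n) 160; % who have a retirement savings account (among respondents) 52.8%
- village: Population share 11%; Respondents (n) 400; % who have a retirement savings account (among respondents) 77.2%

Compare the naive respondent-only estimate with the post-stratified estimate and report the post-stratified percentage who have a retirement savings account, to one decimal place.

48.3%

Without adjustment, the pooled respondent share is:
  (400/960)×33.8 + (160/960)×52.8 + (400/960)×77.2 = 55.05%
Post-stratifying to population shares instead:
  0.38×33.8 + 0.51×52.8 + 0.11×77.2 = 48.264%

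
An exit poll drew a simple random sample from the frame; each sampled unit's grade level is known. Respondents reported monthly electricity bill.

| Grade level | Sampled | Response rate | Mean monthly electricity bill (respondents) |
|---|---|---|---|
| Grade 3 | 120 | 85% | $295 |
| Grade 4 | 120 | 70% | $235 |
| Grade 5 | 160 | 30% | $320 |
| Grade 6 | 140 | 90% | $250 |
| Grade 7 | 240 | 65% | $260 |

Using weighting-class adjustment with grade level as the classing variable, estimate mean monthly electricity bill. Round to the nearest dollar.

$272

Inverse-response-rate weighting restores each class to its sampled count, so class totals weight by n_sampled:
  Grade 3: 120 × 295 = 35,400
  Grade 4: 120 × 235 = 28,200
  Grade 5: 160 × 320 = 51,200
  Grade 6: 140 × 250 = 35,000
  Grade 7: 240 × 260 = 62,400
Adjusted estimate = 212,200 / 780 = 272.051 → $272.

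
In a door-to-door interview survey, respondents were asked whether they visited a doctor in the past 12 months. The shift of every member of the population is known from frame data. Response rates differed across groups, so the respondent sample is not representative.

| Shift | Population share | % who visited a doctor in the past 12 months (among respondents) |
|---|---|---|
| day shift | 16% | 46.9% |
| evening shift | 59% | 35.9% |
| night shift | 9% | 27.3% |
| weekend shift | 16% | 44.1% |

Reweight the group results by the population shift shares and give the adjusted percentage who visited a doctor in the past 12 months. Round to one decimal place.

Each cell contributes population-share × respondent value:
  day shift: 0.16 × 46.9 = 7.504
  evening shift: 0.59 × 35.9 = 21.181
  night shift: 0.09 × 27.3 = 2.457
  weekend shift: 0.16 × 44.1 = 7.056
Post-stratified estimate = 38.198 → 38.2%.

38.2%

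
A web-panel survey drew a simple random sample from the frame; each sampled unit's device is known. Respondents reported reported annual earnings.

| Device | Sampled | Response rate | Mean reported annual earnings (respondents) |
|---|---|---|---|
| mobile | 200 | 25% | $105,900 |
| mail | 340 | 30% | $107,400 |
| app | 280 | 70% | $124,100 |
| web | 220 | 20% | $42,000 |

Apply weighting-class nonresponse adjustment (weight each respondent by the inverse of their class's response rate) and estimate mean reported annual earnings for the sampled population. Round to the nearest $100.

$97,800

With weight = n_sampled/n_responded per class, the weighted class total is n_sampled:
  mobile: 200 × 105,900 = 21,180,000
  mail: 340 × 107,400 = 36,516,000
  app: 280 × 124,100 = 34,748,000
  web: 220 × 42,000 = 9,240,000
Adjusted estimate = 101,684,000 / 1,040 = 97773.1 → $97,800.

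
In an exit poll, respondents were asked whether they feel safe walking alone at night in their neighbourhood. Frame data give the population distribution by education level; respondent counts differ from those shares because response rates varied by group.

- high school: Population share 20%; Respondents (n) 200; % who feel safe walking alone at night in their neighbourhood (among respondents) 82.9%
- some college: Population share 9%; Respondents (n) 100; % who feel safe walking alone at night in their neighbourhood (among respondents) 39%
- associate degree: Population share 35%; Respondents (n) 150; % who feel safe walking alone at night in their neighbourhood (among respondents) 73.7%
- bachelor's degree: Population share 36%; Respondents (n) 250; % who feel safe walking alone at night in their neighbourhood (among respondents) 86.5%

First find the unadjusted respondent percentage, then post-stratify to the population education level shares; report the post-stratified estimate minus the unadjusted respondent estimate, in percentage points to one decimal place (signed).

+1.1 percentage points

Unadjusted (pooled respondent) estimate weights by respondent counts:
  (200/700)×82.9 + (100/700)×39 + (150/700)×73.7 + (250/700)×86.5 = 75.9429%
Post-stratifying to population shares instead:
  0.2×82.9 + 0.09×39 + 0.35×73.7 + 0.36×86.5 = 77.025%
Difference = 77.025 − 75.9429 = 1.0821 pp.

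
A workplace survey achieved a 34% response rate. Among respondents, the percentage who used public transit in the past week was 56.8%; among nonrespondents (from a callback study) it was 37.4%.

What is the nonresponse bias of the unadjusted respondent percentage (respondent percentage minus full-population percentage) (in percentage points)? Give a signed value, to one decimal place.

+12.8 percentage points

Nonresponse fraction = 1 − 0.34 = 0.66.
Bias = (nonresponse fraction) × (respondent percentage − nonrespondent percentage)
     = 0.66 × (56.8 − 37.4) = 0.66 × 19.4 = 12.804.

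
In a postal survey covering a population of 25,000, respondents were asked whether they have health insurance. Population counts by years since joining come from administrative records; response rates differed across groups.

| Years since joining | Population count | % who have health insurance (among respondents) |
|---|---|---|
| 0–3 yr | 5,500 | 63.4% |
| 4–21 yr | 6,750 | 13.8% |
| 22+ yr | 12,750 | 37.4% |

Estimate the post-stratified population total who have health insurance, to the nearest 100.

Apply each group's respondent rate to its population count:
  0–3 yr: 5,500 × 63.4% = 3487
  4–21 yr: 6,750 × 13.8% = 931.5
  22+ yr: 12,750 × 37.4% = 4768.5
Estimated total = 9187 → 9,200.

9,200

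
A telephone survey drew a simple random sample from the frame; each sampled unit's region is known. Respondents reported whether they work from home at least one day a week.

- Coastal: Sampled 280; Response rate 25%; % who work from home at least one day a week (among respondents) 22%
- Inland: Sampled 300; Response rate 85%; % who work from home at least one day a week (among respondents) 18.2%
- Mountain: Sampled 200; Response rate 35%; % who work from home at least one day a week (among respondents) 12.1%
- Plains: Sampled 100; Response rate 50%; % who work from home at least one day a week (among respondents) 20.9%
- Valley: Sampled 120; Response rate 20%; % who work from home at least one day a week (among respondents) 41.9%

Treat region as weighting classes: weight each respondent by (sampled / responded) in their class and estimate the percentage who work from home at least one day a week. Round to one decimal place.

21.2%

Each respondent's weight = sampled/responded in their class; summing within a class gives n_sampled, so:
  Coastal: 280 × 22 = 6160
  Inland: 300 × 18.2 = 5460
  Mountain: 200 × 12.1 = 2420
  Plains: 100 × 20.9 = 2090
  Valley: 120 × 41.9 = 5028
Adjusted estimate = 21,158 / 1,000 = 21.158 → 21.2%.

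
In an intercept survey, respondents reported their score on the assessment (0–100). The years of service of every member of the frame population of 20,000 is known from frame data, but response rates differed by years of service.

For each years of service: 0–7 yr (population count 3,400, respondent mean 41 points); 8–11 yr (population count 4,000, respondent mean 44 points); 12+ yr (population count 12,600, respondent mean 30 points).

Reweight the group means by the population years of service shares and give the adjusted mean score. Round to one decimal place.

34.7

Each cell contributes population-share × respondent value:
  0–7 yr: (3,400/20,000) × 41 = 6.97
  8–11 yr: (4,000/20,000) × 44 = 8.8
  12+ yr: (12,600/20,000) × 30 = 18.9
Post-stratified estimate = 34.67 → 34.7.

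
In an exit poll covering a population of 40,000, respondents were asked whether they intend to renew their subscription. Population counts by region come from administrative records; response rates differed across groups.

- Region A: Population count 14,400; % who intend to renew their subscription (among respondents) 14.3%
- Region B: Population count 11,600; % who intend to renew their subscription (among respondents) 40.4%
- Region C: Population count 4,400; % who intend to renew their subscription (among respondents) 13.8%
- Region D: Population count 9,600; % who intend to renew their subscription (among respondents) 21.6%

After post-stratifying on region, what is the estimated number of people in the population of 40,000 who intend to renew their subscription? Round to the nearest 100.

Apply each group's respondent rate to its population count:
  Region A: 14,400 × 14.3% = 2059.2
  Region B: 11,600 × 40.4% = 4686.4
  Region C: 4,400 × 13.8% = 607.2
  Region D: 9,600 × 21.6% = 2073.6
Estimated total = 9426.4 → 9,400.

9,400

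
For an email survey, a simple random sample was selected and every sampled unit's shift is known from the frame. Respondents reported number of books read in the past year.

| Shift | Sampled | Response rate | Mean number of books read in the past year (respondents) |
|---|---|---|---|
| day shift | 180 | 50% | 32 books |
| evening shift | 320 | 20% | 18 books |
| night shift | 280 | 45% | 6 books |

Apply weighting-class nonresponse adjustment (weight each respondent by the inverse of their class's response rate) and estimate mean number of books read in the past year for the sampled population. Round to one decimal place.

16.9

With weight = n_sampled/n_responded per class, the weighted class total is n_sampled:
  day shift: 180 × 32 = 5760
  evening shift: 320 × 18 = 5760
  night shift: 280 × 6 = 1680
Adjusted estimate = 13,200 / 780 = 16.9231 → 16.9.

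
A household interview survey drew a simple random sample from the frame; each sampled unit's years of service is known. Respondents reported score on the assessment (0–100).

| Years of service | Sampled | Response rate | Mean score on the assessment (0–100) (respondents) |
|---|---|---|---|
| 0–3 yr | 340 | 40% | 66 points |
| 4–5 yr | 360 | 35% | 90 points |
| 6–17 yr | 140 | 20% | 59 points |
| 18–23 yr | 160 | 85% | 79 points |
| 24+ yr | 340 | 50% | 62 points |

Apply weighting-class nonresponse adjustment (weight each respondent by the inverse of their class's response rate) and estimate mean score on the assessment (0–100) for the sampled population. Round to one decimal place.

With weight = n_sampled/n_responded per class, the weighted class total is n_sampled:
  0–3 yr: 340 × 66 = 22,440
  4–5 yr: 360 × 90 = 32,400
  6–17 yr: 140 × 59 = 8260
  18–23 yr: 160 × 79 = 12,640
  24+ yr: 340 × 62 = 21,080
Adjusted estimate = 96,820 / 1,340 = 72.2537 → 72.3.

72.3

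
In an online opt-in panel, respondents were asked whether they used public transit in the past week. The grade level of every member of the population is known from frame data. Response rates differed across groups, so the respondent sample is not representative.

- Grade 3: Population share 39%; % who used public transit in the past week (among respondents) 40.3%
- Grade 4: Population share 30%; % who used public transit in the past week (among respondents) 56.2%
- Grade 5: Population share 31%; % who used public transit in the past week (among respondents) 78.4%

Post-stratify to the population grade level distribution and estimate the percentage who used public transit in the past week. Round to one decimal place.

Weight each group's respondent value by its population share:
  Grade 3: 0.39 × 40.3 = 15.717
  Grade 4: 0.3 × 56.2 = 16.86
  Grade 5: 0.31 × 78.4 = 24.304
Post-stratified estimate = 56.881 → 56.9%.

56.9%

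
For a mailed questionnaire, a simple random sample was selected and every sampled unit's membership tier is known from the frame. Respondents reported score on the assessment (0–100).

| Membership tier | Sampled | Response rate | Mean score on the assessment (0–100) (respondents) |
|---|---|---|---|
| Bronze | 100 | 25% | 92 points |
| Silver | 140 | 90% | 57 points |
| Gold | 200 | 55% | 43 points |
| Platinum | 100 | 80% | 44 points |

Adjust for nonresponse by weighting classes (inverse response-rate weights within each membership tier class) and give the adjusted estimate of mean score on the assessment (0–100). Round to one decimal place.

Weighting each respondent by the inverse class response rate inflates each class back to its sampled size, so the class weight is n_sampled:
  Bronze: 100 × 92 = 9200
  Silver: 140 × 57 = 7980
  Gold: 200 × 43 = 8600
  Platinum: 100 × 44 = 4400
Adjusted estimate = 30,180 / 540 = 55.8889 → 55.9.

55.9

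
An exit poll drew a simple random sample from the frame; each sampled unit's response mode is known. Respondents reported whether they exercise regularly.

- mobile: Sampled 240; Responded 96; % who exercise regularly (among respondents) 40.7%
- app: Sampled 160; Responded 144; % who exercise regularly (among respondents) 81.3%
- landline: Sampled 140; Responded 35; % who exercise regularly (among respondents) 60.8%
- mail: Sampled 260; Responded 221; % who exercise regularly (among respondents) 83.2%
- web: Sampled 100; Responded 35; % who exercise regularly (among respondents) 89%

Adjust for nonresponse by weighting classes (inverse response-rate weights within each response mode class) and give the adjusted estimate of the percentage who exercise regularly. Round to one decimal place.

Response rates by class: mobile 96/240 = 40%, app 144/160 = 90%, landline 35/140 = 25%, mail 221/260 = 85%, web 35/100 = 35%.
Inverse-response-rate weighting restores each class to its sampled count, so class totals weight by n_sampled:
  mobile: 240 × 40.7 = 9768
  app: 160 × 81.3 = 13,008
  landline: 140 × 60.8 = 8512
  mail: 260 × 83.2 = 21,632
  web: 100 × 89 = 8900
Adjusted estimate = 61,820 / 900 = 68.6889 → 68.7%.

68.7%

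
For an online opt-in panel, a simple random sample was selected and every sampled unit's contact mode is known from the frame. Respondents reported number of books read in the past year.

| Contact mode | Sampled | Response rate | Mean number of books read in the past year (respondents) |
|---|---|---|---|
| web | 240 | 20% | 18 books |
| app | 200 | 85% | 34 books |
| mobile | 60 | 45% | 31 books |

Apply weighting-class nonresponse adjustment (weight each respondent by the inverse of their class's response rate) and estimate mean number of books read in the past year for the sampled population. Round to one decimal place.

Inverse-response-rate weighting restores each class to its sampled count, so class totals weight by n_sampled:
  web: 240 × 18 = 4320
  app: 200 × 34 = 6800
  mobile: 60 × 31 = 1860
Adjusted estimate = 12,980 / 500 = 25.96 → 26.0.

26.0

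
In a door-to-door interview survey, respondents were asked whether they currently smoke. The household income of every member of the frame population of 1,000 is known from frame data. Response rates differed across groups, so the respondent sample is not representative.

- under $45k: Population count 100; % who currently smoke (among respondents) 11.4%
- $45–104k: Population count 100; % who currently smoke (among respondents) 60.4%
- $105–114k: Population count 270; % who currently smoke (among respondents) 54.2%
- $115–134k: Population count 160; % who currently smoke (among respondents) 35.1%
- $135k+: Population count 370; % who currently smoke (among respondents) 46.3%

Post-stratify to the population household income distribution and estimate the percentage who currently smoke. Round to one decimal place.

Reweight to the known household income distribution:
  under $45k: (100/1,000) × 11.4 = 1.14
  $45–104k: (100/1,000) × 60.4 = 6.04
  $105–114k: (270/1,000) × 54.2 = 14.634
  $115–134k: (160/1,000) × 35.1 = 5.616
  $135k+: (370/1,000) × 46.3 = 17.131
Post-stratified estimate = 44.561 → 44.6%.

44.6%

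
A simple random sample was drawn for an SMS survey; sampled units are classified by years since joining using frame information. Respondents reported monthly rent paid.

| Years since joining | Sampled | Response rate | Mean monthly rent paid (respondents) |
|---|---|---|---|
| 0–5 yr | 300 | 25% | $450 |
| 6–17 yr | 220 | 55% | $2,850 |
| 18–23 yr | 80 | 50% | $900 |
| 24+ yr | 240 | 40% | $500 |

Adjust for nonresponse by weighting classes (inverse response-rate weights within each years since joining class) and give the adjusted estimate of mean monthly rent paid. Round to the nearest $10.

With weight = n_sampled/n_responded per class, the weighted class total is n_sampled:
  0–5 yr: 300 × 450 = 135,000
  6–17 yr: 220 × 2850 = 627,000
  18–23 yr: 80 × 900 = 72,000
  24+ yr: 240 × 500 = 120,000
Adjusted estimate = 954,000 / 840 = 1135.71 → $1,140.

$1,140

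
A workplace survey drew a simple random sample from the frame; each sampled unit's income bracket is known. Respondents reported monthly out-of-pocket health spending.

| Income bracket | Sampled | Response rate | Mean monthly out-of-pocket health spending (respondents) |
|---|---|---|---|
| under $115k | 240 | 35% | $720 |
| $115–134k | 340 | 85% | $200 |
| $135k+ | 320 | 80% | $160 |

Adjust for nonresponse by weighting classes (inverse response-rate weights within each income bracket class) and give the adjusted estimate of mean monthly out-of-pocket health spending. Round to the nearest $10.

Each respondent's weight = sampled/responded in their class; summing within a class gives n_sampled, so:
  under $115k: 240 × 720 = 172,800
  $115–134k: 340 × 200 = 68,000
  $135k+: 320 × 160 = 51,200
Adjusted estimate = 292,000 / 900 = 324.444 → $320.

$320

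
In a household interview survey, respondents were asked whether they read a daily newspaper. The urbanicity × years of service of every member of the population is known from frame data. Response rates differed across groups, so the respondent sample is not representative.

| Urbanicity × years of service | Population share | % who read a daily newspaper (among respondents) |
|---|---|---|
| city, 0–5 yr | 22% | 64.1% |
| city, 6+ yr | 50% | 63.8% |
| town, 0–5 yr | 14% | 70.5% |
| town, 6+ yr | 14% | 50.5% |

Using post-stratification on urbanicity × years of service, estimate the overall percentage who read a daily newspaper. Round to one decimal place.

62.9%

Weight each group's respondent value by its population share:
  city, 0–5 yr: 0.22 × 64.1 = 14.102
  city, 6+ yr: 0.5 × 63.8 = 31.9
  town, 0–5 yr: 0.14 × 70.5 = 9.87
  town, 6+ yr: 0.14 × 50.5 = 7.07
Post-stratified estimate = 62.942 → 62.9%.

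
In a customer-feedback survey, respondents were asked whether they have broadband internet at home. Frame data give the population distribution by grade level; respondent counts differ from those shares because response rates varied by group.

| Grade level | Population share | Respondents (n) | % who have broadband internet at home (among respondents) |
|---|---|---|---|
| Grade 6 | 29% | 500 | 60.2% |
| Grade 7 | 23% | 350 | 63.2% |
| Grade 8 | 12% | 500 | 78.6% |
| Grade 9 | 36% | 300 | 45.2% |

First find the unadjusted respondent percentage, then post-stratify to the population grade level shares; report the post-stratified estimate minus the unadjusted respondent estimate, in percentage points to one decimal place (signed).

Unadjusted (pooled respondent) estimate weights by respondent counts:
  (500/1650)×60.2 + (350/1650)×63.2 + (500/1650)×78.6 + (300/1650)×45.2 = 63.6848%
Post-stratifying to population shares instead:
  0.29×60.2 + 0.23×63.2 + 0.12×78.6 + 0.36×45.2 = 57.698%
Difference = 57.698 − 63.6848 = -5.9868 pp.

-6.0 percentage points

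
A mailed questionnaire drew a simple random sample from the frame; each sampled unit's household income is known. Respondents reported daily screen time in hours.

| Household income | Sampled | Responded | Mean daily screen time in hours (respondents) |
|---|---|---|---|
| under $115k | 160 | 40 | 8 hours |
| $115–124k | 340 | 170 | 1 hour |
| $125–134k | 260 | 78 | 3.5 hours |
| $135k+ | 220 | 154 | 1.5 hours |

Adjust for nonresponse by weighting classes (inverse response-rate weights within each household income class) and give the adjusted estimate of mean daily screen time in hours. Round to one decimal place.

2.9

Class response rates: under $115k 40/160 = 25%, $115–124k 170/340 = 50%, $125–134k 78/260 = 30%, $135k+ 154/220 = 70%.
Each respondent's weight = sampled/responded in their class; summing within a class gives n_sampled, so:
  under $115k: 160 × 8 = 1280
  $115–124k: 340 × 1 = 340
  $125–134k: 260 × 3.5 = 910
  $135k+: 220 × 1.5 = 330
Adjusted estimate = 2860 / 980 = 2.91837 → 2.9.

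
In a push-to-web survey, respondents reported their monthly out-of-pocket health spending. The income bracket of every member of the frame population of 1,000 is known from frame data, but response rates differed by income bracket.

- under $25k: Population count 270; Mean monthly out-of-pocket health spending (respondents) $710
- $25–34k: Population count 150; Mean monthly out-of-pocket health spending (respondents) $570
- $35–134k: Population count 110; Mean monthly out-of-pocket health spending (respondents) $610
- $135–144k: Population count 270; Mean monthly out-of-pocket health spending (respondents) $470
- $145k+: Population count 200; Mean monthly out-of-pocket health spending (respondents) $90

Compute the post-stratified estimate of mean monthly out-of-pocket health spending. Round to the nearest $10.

Weight each group's respondent value by its population share:
  under $25k: (270/1,000) × 710 = 191.7
  $25–34k: (150/1,000) × 570 = 85.5
  $35–134k: (110/1,000) × 610 = 67.1
  $135–144k: (270/1,000) × 470 = 126.9
  $145k+: (200/1,000) × 90 = 18
Post-stratified estimate = 489.2 → $490.

$490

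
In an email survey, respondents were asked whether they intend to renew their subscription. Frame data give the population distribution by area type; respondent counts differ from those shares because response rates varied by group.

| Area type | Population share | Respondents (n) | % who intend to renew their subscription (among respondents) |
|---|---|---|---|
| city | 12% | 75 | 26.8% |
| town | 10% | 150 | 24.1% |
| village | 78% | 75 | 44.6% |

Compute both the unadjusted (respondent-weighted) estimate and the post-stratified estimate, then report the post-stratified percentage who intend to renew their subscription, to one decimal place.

40.4%

Without adjustment, the pooled respondent share is:
  (75/300)×26.8 + (150/300)×24.1 + (75/300)×44.6 = 29.9%
Post-stratified estimate weights by population shares:
  0.12×26.8 + 0.1×24.1 + 0.78×44.6 = 40.414%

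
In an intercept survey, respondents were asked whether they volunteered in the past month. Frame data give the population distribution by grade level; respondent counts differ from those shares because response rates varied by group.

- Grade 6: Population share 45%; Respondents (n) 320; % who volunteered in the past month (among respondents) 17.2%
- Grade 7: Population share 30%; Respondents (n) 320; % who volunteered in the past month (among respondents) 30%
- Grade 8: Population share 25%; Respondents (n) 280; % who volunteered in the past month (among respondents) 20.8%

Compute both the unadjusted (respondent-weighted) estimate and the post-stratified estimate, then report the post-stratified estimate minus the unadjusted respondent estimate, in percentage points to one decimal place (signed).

-0.8 percentage points

Naive respondent-only estimate (weights = respondent counts):
  (320/920)×17.2 + (320/920)×30 + (280/920)×20.8 = 22.7478%
Post-stratifying to population shares instead:
  0.45×17.2 + 0.3×30 + 0.25×20.8 = 21.94%
Difference = 21.94 − 22.7478 = -0.8078 pp.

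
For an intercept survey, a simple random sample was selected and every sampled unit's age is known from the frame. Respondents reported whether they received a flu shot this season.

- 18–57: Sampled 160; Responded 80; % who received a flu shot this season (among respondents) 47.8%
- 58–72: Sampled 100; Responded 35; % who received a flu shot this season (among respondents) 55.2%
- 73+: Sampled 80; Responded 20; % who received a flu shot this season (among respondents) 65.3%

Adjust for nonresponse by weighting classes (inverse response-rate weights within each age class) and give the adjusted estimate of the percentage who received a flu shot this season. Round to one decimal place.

54.1%

Class response rates: 18–57 80/160 = 50%, 58–72 35/100 = 35%, 73+ 20/80 = 25%.
With weight = n_sampled/n_responded per class, the weighted class total is n_sampled:
  18–57: 160 × 47.8 = 7648
  58–72: 100 × 55.2 = 5520
  73+: 80 × 65.3 = 5224
Adjusted estimate = 18,392 / 340 = 54.0941 → 54.1%.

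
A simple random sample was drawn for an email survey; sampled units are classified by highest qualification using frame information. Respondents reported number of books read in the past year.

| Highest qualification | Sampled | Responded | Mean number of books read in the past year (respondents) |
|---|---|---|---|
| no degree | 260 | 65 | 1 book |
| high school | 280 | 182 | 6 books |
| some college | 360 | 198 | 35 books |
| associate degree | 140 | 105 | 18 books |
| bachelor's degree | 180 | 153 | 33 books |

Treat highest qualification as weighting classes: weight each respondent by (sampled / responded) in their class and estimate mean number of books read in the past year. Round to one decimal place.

18.9

Response rates by class: no degree 65/260 = 25%, high school 182/280 = 65%, some college 198/360 = 55%, associate degree 105/140 = 75%, bachelor's degree 153/180 = 85%.
With weight = n_sampled/n_responded per class, the weighted class total is n_sampled:
  no degree: 260 × 1 = 260
  high school: 280 × 6 = 1680
  some college: 360 × 35 = 12,600
  associate degree: 140 × 18 = 2520
  bachelor's degree: 180 × 33 = 5940
Adjusted estimate = 23,000 / 1,220 = 18.8525 → 18.9.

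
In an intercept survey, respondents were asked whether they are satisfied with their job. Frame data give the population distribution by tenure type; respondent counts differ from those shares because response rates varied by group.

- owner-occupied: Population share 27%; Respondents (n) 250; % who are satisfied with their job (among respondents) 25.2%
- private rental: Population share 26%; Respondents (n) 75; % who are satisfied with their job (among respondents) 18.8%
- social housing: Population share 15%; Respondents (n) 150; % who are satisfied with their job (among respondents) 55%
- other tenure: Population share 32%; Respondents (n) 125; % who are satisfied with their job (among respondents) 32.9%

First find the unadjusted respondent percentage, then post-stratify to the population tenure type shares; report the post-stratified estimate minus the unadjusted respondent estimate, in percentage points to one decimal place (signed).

-3.0 percentage points

Unadjusted (pooled respondent) estimate weights by respondent counts:
  (250/600)×25.2 + (75/600)×18.8 + (150/600)×55 + (125/600)×32.9 = 33.4542%
Post-stratified estimate weights by population shares:
  0.27×25.2 + 0.26×18.8 + 0.15×55 + 0.32×32.9 = 30.47%
Difference = 30.47 − 33.4542 = -2.9842 pp.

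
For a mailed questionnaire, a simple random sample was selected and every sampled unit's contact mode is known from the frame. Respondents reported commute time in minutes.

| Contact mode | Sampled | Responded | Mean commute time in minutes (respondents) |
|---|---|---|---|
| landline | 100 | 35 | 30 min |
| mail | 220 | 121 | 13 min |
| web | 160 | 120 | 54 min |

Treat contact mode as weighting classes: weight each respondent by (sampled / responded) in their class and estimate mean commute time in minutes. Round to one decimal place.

30.2

Class response rates: landline 35/100 = 35%, mail 121/220 = 55%, web 120/160 = 75%.
With weight = n_sampled/n_responded per class, the weighted class total is n_sampled:
  landline: 100 × 30 = 3000
  mail: 220 × 13 = 2860
  web: 160 × 54 = 8640
Adjusted estimate = 14,500 / 480 = 30.2083 → 30.2.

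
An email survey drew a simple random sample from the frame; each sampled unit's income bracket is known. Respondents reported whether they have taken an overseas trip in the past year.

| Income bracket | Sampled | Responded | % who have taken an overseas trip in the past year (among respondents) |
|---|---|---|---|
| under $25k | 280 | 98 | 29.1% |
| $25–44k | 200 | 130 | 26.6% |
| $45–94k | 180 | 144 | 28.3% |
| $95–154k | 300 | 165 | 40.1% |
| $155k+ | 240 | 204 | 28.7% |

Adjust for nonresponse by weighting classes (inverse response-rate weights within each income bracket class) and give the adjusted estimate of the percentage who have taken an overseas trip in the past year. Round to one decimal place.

Response rates by class: under $25k 98/280 = 35%, $25–44k 130/200 = 65%, $45–94k 144/180 = 80%, $95–154k 165/300 = 55%, $155k+ 204/240 = 85%.
Inverse-response-rate weighting restores each class to its sampled count, so class totals weight by n_sampled:
  under $25k: 280 × 29.1 = 8148
  $25–44k: 200 × 26.6 = 5320
  $45–94k: 180 × 28.3 = 5094
  $95–154k: 300 × 40.1 = 12,030
  $155k+: 240 × 28.7 = 6888
Adjusted estimate = 37,480 / 1,200 = 31.2333 → 31.2%.

31.2%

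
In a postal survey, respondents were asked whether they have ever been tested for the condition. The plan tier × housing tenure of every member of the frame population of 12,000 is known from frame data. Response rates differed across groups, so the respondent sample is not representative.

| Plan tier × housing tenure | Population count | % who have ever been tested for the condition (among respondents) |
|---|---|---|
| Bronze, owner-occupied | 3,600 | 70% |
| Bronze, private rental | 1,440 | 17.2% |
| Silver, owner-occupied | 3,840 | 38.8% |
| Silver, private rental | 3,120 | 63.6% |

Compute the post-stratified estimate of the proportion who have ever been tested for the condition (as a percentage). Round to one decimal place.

52.0%

Post-stratification weights by population share, not respondent share:
  Bronze, owner-occupied: (3,600/12,000) × 70 = 21
  Bronze, private rental: (1,440/12,000) × 17.2 = 2.064
  Silver, owner-occupied: (3,840/12,000) × 38.8 = 12.416
  Silver, private rental: (3,120/12,000) × 63.6 = 16.536
Post-stratified estimate = 52.016 → 52.0%.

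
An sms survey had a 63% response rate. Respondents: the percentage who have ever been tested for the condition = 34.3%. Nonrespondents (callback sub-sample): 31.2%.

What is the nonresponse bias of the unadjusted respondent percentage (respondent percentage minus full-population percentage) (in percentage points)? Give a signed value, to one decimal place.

Nonresponse fraction = 1 − 0.63 = 0.37.
Bias = (nonresponse fraction) × (respondent percentage − nonrespondent percentage)
     = 0.37 × (34.3 − 31.2) = 0.37 × 3.1 = 1.147.

+1.1 percentage points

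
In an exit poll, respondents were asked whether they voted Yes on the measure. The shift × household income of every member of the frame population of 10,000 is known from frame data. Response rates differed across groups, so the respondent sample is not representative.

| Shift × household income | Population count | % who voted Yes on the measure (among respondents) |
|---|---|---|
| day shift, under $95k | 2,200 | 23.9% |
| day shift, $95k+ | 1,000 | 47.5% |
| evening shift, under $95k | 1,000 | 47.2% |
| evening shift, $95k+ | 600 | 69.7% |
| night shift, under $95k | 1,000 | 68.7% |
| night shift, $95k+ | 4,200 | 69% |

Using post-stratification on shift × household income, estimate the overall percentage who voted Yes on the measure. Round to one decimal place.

Post-stratification weights by population share, not respondent share:
  day shift, under $95k: (2,200/10,000) × 23.9 = 5.258
  day shift, $95k+: (1,000/10,000) × 47.5 = 4.75
  evening shift, under $95k: (1,000/10,000) × 47.2 = 4.72
  evening shift, $95k+: (600/10,000) × 69.7 = 4.182
  night shift, under $95k: (1,000/10,000) × 68.7 = 6.87
  night shift, $95k+: (4,200/10,000) × 69 = 28.98
Post-stratified estimate = 54.76 → 54.8%.

54.8%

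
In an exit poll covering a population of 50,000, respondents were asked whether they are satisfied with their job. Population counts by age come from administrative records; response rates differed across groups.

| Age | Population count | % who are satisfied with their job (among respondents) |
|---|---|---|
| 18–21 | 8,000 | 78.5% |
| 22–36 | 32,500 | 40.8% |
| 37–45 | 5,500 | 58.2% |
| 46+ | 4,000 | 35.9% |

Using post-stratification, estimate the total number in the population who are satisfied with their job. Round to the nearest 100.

24,200

Apply each group's respondent rate to its population count:
  18–21: 8,000 × 78.5% = 6280
  22–36: 32,500 × 40.8% = 13,260
  37–45: 5,500 × 58.2% = 3201
  46+: 4,000 × 35.9% = 1436
Estimated total = 24,177 → 24,200.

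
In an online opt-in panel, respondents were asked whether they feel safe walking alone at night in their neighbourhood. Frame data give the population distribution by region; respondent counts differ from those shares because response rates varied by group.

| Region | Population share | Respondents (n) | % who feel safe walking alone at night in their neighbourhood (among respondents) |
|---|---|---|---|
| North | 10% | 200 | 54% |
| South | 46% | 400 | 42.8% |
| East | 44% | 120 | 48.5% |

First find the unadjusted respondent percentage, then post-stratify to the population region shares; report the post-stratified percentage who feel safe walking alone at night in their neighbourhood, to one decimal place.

46.4%

Without adjustment, the pooled respondent share is:
  (200/720)×54 + (400/720)×42.8 + (120/720)×48.5 = 46.8611%
Post-stratified estimate weights by population shares:
  0.1×54 + 0.46×42.8 + 0.44×48.5 = 46.428%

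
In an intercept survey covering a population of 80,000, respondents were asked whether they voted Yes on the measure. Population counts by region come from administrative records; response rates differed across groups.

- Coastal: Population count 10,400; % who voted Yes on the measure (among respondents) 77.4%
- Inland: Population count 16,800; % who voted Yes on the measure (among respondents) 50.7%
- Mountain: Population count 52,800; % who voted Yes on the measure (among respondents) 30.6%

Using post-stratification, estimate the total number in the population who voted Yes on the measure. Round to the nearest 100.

Each cell contributes its population count × the respondent rate:
  Coastal: 10,400 × 77.4% = 8049.6
  Inland: 16,800 × 50.7% = 8517.6
  Mountain: 52,800 × 30.6% = 16156.8
Estimated total = 32,724 → 32,700.

32,700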